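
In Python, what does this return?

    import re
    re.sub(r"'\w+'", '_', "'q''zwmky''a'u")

'___u'

Matches: at [0:3] → "'q'"; at [3:10] → "'zwmky'"; at [10:13] → "'a'".
Each match is replaced by '_'.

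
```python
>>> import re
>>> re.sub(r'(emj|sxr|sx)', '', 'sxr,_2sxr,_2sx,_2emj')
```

',_2,_2,_2'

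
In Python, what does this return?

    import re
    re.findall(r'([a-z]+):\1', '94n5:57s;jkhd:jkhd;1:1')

['jkhd']

A backreference is literal: `\1` must see the identical characters the first group matched.
Matches: at [9:18] match 'jkhd:jkhd', group 1 = 'jkhd'.
One capturing group, so `findall` returns just the captured substring from the one match — 1 in all.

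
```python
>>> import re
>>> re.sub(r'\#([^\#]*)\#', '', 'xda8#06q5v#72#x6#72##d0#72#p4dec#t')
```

'xda87272d0p4dec#t'

Every occurrence is swapped for ''.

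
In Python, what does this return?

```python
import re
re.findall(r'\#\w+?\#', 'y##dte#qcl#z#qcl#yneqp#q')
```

['#dte#', '#z#', '#yneqp#']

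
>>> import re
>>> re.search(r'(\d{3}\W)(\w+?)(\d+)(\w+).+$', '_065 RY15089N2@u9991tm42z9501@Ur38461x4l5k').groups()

The match spans [1:42] → '065 RY15089N2@u9991tm42z9501@Ur38461x4l5k'.
Captured: group 1 = '065 ', group 2 = 'RY', group 3 = '15089', group 4 = 'N2'.

('065 ', 'RY', '15089', 'N2')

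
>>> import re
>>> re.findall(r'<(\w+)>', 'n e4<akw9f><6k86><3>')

['akw9f', '6k86', '3']

Scanning left to right: at [4:11] match '<akw9f>', group 1 = 'akw9f'; at [11:17] match '<6k86>', group 1 = '6k86'; at [17:20] match '<3>', group 1 = '3'.
With a single group, `findall` returns only what that group captured — 3 items.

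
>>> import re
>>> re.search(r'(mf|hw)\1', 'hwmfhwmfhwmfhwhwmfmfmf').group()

'hwhw'

The backreference `\1` re-matches whatever the first group consumed, character for character.
Unlike `match`, `search` isn't anchored — it looks for the pattern anywhere in the string.
The match spans [12:16] → 'hwhw'.
Captured: group 1 = 'hw'.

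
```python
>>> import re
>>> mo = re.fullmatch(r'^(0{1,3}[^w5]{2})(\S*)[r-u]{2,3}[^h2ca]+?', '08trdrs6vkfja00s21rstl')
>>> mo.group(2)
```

Pattern: anchored at the start of the string; then 1 to 3 of a literal '0', then exactly 2 of any character except [w5] (captured); then zero or more of a non-whitespace character (captured); then 2 to 3 of a character in [r-u], then one or more of any character except [h2ca] (lazy).
For `fullmatch`, every character of the input must be accounted for by the pattern.
The match spans [0:22] → '08trdrs6vkfja00s21rstl'.
Captured: group 1 = '08t', group 2 = 'rdrs6vkfja00s21r'.

'rdrs6vkfja00s21r'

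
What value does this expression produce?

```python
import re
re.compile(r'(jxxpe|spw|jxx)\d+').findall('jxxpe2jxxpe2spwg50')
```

['jxxpe', 'jxxpe']

Scanning left to right: at [0:6] match 'jxxpe2', group 1 = 'jxxpe'; at [6:12] match 'jxxpe2', group 1 = 'jxxpe'.
One capturing group, so `findall` returns just the captured substring from each match — 2 in all.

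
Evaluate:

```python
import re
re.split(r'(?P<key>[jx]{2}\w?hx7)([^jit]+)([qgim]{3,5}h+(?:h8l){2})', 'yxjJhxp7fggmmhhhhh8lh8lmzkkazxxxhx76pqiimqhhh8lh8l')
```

['yxjJhxp7fggmmhhhhh8lh8lmzkkaz', 'xxxhx7', '6pq', 'iimqhhh8lh8l', '']

The group in the pattern means `split` returns the separators' captures alongside the pieces.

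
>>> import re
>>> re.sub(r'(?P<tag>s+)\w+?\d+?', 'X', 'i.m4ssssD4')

'i.m4X'

The pattern matches one or more of a literal 's' (captured as 'tag'); then one or more of a word character (lazy), then one or more of a digit (lazy).
Every occurrence is swapped for 'X'.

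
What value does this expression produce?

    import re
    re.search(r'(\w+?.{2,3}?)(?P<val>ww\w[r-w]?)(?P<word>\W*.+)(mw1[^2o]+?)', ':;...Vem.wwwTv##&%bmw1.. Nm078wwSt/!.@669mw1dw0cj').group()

'Vem.wwwTv##&%bmw1.. Nm078wwSt/!.@669mw1d'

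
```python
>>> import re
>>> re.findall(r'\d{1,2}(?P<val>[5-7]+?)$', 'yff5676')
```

This matches 1 to 2 of a digit; then one or more of a character in [5-7] (lazy) (captured as 'val'); then anchored at the end.
Scanning left to right: at [3:7] match '5676', group 1 = '76'.
`findall` collects group 1 from the one match (1 total).

['76']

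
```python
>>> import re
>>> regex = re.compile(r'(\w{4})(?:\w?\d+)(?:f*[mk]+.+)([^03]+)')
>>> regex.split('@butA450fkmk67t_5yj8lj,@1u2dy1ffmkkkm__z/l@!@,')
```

['@', 'butA', ',', '']

The pattern matches exactly 4 of a word character (captured); then optionally a word character, then one or more of a digit (non-capturing group); then zero or more of a literal 'f', then one or more of one of [mk], then one or more of any character (non-capturing group); then one or more of any character except [03] (captured).
Matches to split on: at [1:46] → 'butA450fkmk67t_5yj8lj,@1u2dy1ffmkkkm__z/l@!@,'.
Because the pattern has a capturing group, `split` also inserts each captured text between the pieces.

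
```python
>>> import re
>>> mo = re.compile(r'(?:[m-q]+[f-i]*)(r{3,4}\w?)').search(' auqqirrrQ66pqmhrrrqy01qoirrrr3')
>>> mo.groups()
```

Pattern: one or more of a character in [m-q], then zero or more of a character in [f-i] (non-capturing group); then 3 to 4 of the literal 'r', then optionally a word character (captured).
`re.search` tries every starting position until one works.
The match spans [3:10] → 'qqirrrQ'.
Captured: group 1 = 'rrrQ'.

('rrrQ',)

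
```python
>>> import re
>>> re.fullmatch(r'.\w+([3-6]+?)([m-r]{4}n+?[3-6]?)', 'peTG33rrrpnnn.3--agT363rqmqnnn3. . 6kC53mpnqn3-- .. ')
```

None

Pattern: any character, then one or more of a word character; then one or more of a character in [3-6] (lazy) (captured); then exactly 4 of a character in [m-r], then one or more of a literal 'n' (lazy), then optionally a character in [3-6] (captured).
For `fullmatch`, every character of the input must be accounted for by the pattern.
Here the pattern can't cover the whole string, so the call returns None.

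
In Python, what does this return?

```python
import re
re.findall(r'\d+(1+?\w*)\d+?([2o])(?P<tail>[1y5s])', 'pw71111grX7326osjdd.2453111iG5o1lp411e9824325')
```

[('1grX732', 'o', 's'), ('1iG5o1lp411e9824', '2', '5')]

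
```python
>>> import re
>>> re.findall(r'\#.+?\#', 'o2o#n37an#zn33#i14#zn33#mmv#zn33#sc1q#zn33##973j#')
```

['#n37an#', '#i14#', '#mmv#', '#sc1q#', '##973j#']

The `?` after the quantifier makes it lazy — it takes as little as possible before letting the rest of the pattern try.
With no groups in the pattern, `findall` gives back each whole match — 5 here.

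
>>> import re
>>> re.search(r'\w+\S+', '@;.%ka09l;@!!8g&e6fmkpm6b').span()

Pattern: one or more of a word character; then one or more of a non-whitespace character.
`re.search` tries every starting position until one works.
The match spans [4:25] → 'ka09l;@!!8g&e6fmkpm6b'.

(4, 25)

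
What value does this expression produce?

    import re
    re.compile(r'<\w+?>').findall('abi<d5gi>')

['<d5gi>']

Walking the string: at [3:9] → '<d5gi>'.
`findall` yields the raw match text (1 of them) because the pattern has no groups.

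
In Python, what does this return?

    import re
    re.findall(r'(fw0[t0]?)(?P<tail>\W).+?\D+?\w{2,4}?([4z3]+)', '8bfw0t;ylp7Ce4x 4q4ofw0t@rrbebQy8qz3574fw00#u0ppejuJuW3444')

[('fw0t', ';', '4'), ('fw0t', '@', 'z3'), ('fw00', '#', '3444')]

The pattern matches the literal 'fw0', then optionally one of [t0] (captured); then a non-word character (captured as 'tail'); then one or more of any character (lazy); then one or more of a non-digit (lazy), then 2 to 4 of a word character (lazy); then one or more of one of [4z3] (captured).
Matches: at [2:14] match 'fw0t;ylp7Ce4', groups = ('fw0t', ';', '4'); at [20:36] match 'fw0t@rrbebQy8qz3', groups = ('fw0t', '@', 'z3'); at [39:58] match 'fw00#u0ppejuJuW3444', groups = ('fw00', '#', '3444').
3 groups means each result is a tuple of 3 captured strings — 3 here.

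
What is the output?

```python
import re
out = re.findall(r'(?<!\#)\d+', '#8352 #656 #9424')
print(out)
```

['352', '56', '424']

The negative lookahead/lookbehind blocks any match where the forbidden context is present.
No capturing groups, so `findall` returns the 3 full match strings.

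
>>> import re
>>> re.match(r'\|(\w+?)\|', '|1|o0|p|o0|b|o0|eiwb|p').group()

`re.match` only tries the pattern at the start of the string.
The match spans [0:3] → '|1|'.
Captured: group 1 = '1'.

'|1|'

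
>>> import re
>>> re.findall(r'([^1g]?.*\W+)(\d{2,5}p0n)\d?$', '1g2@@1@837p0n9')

The pattern matches optionally any character except [1g], then zero or more of any character, then one or more of a non-word character (captured); then 2 to 5 of a digit, then the literal 'p0n' (captured); then optionally a digit; then anchored at the end.
2 groups means the one result is a tuple of 2 captured strings — 1 here.

[('1g2@@1@', '837p0n')]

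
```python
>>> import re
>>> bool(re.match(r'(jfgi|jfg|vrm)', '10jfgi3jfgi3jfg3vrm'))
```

False

`re.match` won't scan ahead — the pattern has to work from the very first character.
Here the pattern fails at index 0, so the call returns None, and `bool(None)` is False.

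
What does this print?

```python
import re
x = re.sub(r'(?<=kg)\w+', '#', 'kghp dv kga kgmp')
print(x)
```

The positive lookaround only admits positions where the adjacent text matches; those characters stay outside the span.
Matches: at [2:4] → 'hp'; at [10:11] → 'a'; at [14:16] → 'mp'.
Each match is replaced by '#'.

kg# dv kg# kg#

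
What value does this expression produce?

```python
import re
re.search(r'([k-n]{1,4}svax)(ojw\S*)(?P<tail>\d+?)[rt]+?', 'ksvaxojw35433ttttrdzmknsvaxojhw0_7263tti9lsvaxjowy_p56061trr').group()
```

'ksvaxojw35433ttttrdzmknsvaxojhw0_7263tti9lsvaxjowy_p56061t'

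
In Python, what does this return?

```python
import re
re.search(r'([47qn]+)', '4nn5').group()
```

The match spans [0:3] → '4nn'.

'4nn'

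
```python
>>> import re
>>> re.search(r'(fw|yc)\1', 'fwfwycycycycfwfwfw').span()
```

(0, 4)

The backreference `\1` re-matches whatever the first group consumed, character for character.
Unlike `match`, `search` isn't anchored — it looks for the pattern anywhere in the string.
The match spans [0:4] → 'fwfw'.
Captured: group 1 = 'fw'.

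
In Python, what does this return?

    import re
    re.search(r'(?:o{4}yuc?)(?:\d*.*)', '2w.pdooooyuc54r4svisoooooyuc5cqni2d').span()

(5, 35)

The pattern matches exactly 4 of a literal 'o', then the literal 'yu', then optionally a literal 'c' (non-capturing group); then zero or more of a digit, then zero or more of any character (non-capturing group).
`search` walks the string left to right and returns the first match it finds.
The match spans [5:35] → 'ooooyuc54r4svisoooooyuc5cqni2d'.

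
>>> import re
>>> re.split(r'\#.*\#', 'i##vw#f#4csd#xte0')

Each match becomes a cut point; 2 segments remain.

['i', 'xte0']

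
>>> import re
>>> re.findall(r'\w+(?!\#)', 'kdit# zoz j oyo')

['kdi', 'zoz', 'j', 'oyo']

The negative lookaround is zero-width — it rules out positions where the adjacent text would match, without consuming anything.
Walking the string: at [0:3] → 'kdi'; at [6:9] → 'zoz'; at [10:11] → 'j'; at [12:15] → 'oyo'.
No capturing groups, so `findall` returns the 4 full match strings.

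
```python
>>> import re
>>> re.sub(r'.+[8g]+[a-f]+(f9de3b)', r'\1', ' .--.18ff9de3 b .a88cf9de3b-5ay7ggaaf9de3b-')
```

The pattern matches one or more of any character; then one or more of one of [8g]; then one or more of a character in [a-f]; then the literal 'f9d', then the literal 'e3b' (captured).
Matches: at [0:42] → ' .--.18ff9de3 b .a88cf9de3b-5ay7ggaaf9de3b'.
Each match is replaced using the text its own group 1 captured.

'f9de3b-'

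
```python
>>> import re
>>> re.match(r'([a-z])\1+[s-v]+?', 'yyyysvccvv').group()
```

'yyyys'

The backreference `\1` re-matches whatever the first group consumed, character for character.
`re.match` only tries the pattern at the start of the string.
The match spans [0:5] → 'yyyys'.
Captured: group 1 = 'y'.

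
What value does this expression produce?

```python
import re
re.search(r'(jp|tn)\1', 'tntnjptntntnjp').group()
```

'tntn'

`\1` is not a pattern — it's the concrete string captured by group 1, re-applied verbatim.
The match spans [0:4] → 'tntn'.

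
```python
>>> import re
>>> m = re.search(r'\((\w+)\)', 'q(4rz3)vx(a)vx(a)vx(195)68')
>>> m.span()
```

(1, 7)

`search` walks the string left to right and returns the first match it finds.
The match spans [1:7] → '(4rz3)'.
Captured: group 1 = '4rz3'.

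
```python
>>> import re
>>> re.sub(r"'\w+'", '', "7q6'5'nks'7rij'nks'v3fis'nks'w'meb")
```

'7q6nksnksnksmeb'

Every occurrence is swapped for ''.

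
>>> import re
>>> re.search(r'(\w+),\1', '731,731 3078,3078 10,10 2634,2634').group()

The backreference `\1` re-matches whatever the first group consumed, character for character.
The match spans [0:7] → '731,731'.

'731,731'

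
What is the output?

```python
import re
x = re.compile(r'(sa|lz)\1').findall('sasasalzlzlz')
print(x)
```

['sa', 'lz']

A backreference is literal: `\1` must see the identical characters the first group matched.
With a single group, `findall` returns only what that group captured — 2 items.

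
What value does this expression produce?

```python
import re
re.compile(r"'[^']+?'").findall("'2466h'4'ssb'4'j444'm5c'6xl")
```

["'2466h'", "'ssb'", "'j444'"]

Since nothing is captured, `findall` lists the 3 matched substrings directly.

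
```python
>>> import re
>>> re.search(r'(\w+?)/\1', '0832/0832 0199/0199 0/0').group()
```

After group 1 captures some text, `\1` only succeeds where that same text appears again.
`re.search` scans for the first position where the pattern succeeds.
The match spans [0:9] → '0832/0832'.
Captured: group 1 = '0832'.

'0832/0832'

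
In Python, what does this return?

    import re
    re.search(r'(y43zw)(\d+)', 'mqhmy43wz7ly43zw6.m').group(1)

This matches the literal 'y4', then the literal '3zw' (captured); then one or more of a digit (captured).
Unlike `match`, `search` isn't anchored — it looks for the pattern anywhere in the string.
The match spans [11:17] → 'y43zw6'.
Captured: group 1 = 'y43zw', group 2 = '6'.

'y43zw'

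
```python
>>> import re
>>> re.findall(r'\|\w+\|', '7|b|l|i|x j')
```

With no groups in the pattern, `findall` gives back each whole match — 2 here.

['|b|', '|i|']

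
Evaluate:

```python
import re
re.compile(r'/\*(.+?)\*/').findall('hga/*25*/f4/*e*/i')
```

['25', 'e']

Lazy quantifiers expand one character at a time until the remainder of the pattern can match.
Matches: at [3:9] match '/*25*/', group 1 = '25'; at [11:16] match '/*e*/', group 1 = 'e'.
One capturing group, so `findall` returns just the captured substring from each match — 2 in all.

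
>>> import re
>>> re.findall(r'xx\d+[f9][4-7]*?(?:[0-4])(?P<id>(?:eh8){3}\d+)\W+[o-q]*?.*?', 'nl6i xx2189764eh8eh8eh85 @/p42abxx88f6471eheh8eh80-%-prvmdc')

One capturing group, so `findall` returns just the captured substring from the one match — 1 in all.

['eh8eh8eh85']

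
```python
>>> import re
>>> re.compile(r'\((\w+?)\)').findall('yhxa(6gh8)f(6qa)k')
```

Scanning left to right: at [4:10] match '(6gh8)', group 1 = '6gh8'; at [11:16] match '(6qa)', group 1 = '6qa'.
With a single group, `findall` returns only what that group captured — 2 items.

['6gh8', '6qa']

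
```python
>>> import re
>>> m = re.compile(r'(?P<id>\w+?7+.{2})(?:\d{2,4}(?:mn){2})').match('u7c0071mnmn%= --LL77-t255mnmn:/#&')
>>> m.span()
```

`re.match` only tries the pattern at the start of the string.
The match spans [0:11] → 'u7c0071mnmn'.

(0, 11)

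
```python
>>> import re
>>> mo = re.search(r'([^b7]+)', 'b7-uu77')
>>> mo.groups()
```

('-uu',)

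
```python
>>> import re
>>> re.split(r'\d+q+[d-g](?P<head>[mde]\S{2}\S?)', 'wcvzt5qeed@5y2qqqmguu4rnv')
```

['wcvzt', 'ed@5', 'y2qqqmguu4rnv']

The pattern matches one or more of a digit, then one or more of a literal 'q', then a character in [d-g]; then one of [mde], then exactly 2 of a non-whitespace character, then optionally a non-whitespace character (captured as 'head').
Matches to split on: at [5:12] → '5qeed@5'.
With a capturing group present, the delimiter's captured portion is kept in the result list.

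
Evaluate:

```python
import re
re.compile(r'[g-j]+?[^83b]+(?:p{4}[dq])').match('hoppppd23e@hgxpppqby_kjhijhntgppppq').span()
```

(0, 7)

This matches one or more of a character in [g-j] (lazy); then one or more of any character except [83b]; then exactly 4 of a literal 'p', then one of [dq] (non-capturing group).
`re.match` only tries the pattern at the start of the string.
The match spans [0:7] → 'hoppppd'.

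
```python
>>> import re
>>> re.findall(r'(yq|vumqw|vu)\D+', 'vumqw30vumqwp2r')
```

['vu', 'vumqw']

Alternation isn't longest-match — the leftmost alternative that fits at this position is chosen.
Walking the string: at [0:5] match 'vumqw', group 1 = 'vu'; at [7:13] match 'vumqwp', group 1 = 'vumqw'.
`findall` collects group 1 from each match (2 total).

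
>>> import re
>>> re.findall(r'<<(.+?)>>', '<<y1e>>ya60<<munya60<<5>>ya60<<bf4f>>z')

['y1e', 'munya60<<5', 'bf4f']

Scanning left to right: at [0:7] match '<<y1e>>', group 1 = 'y1e'; at [11:25] match '<<munya60<<5>>', group 1 = 'munya60<<5'; at [29:37] match '<<bf4f>>', group 1 = 'bf4f'.
`findall` collects group 1 from each match (3 total).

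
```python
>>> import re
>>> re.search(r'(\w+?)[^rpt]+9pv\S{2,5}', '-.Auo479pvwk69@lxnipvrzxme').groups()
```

('A',)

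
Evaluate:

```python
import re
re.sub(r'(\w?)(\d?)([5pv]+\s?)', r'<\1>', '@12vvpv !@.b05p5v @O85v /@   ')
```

This matches optionally a word character (captured); then optionally a digit (captured); then one or more of one of [5pv], then optionally whitespace (captured).
`\1` in the replacement pulls in group 1's text for each match.

'@<1>!@.<b>@<O>/@   '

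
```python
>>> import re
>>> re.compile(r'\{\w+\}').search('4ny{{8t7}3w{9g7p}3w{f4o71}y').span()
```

Unlike `match`, `search` isn't anchored — it looks for the pattern anywhere in the string.
The match spans [4:9] → '{8t7}'.

(4, 9)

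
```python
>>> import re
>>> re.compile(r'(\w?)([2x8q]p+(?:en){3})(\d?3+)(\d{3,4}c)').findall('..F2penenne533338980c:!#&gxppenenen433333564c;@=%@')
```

The pattern matches optionally a word character (captured); then one of [2x8q], then one or more of the literal 'p', then the literal 'en' repeated 3 times (captured); then optionally a digit, then one or more of the literal '3' (captured); then 3 to 4 of a digit, then the literal 'c' (captured).
4 groups means the one result is a tuple of 4 captured strings — 1 here.

[('g', 'xppenenen', '433333', '564c')]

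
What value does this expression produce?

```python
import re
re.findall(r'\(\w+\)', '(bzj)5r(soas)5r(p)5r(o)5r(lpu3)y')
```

Scanning left to right: at [0:5] → '(bzj)'; at [7:13] → '(soas)'; at [15:18] → '(p)'; at [20:23] → '(o)'; at [25:31] → '(lpu3)'.
With no groups in the pattern, `findall` gives back each whole match — 5 here.

['(bzj)', '(soas)', '(p)', '(o)', '(lpu3)']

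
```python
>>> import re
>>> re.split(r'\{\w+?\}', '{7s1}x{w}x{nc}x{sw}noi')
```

Each match becomes a cut point; 5 segments remain.

['', 'x', 'x', 'x', 'noi']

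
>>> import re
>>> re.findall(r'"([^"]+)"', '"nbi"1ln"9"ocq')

['nbi', '9']

Walking the string: at [0:5] match '"nbi"', group 1 = 'nbi'; at [8:11] match '"9"', group 1 = '9'.
`findall` collects group 1 from each match (2 total).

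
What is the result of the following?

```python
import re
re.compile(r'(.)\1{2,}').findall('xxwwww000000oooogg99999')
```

The backreference `\1` re-matches whatever the first group consumed, character for character.
With a single group, `findall` returns only what that group captured — 4 items.

['w', '0', 'o', '9']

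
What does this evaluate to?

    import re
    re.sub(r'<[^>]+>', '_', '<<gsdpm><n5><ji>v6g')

'___v6g'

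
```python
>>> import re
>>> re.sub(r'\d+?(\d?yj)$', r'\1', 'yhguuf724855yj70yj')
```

'yhguuf724855yj0yj'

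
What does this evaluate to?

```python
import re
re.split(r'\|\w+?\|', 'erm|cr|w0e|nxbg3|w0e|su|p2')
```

['erm', 'w0e', 'w0e', 'p2']

The string is cut at each match, leaving 4 pieces.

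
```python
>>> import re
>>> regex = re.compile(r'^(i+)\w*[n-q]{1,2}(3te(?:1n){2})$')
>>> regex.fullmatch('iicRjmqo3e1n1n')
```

None

`fullmatch` succeeds only if the pattern covers the string from start to end.
Here the string isn't matched end-to-end, so the call returns None.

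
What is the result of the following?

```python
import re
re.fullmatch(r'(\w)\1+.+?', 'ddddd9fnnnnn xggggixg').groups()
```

The match spans [0:21] → 'ddddd9fnnnnn xggggixg'.
Captured: group 1 = 'd'.

('d',)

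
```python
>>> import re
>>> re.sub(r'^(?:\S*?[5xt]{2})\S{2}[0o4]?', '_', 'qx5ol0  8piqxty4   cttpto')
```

'_  8piqxty4   cttpto'

Pattern: anchored at the start of the string; then zero or more of a non-whitespace character (lazy), then exactly 2 of one of [5xt] (non-capturing group); then exactly 2 of a non-whitespace character, then optionally one of [0o4].
`sub` substitutes '_' at each match site.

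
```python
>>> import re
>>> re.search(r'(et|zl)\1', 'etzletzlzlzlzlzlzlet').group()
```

`\1` is not a pattern — it's the concrete string captured by group 1, re-applied verbatim.
The match spans [6:10] → 'zlzl'.

'zlzl'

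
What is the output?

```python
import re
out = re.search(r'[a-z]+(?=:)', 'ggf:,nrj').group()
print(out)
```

ggf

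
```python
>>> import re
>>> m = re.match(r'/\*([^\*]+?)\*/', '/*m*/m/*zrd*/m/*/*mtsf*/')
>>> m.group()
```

'/*m*/'

`re.match` won't scan ahead — the pattern has to work from the very first character.
The match spans [0:5] → '/*m*/'.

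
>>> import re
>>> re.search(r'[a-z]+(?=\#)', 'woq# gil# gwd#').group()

Because the assertion is zero-width, the text it checks is not consumed and won't appear in the result.
`re.search` scans for the first position where the pattern succeeds.
The match spans [0:3] → 'woq'.

'woq'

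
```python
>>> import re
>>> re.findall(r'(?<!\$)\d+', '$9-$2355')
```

Because the assertion is negative and zero-width, positions next to the forbidden text are skipped.
`findall` yields the raw match text (1 of them) because the pattern has no groups.

['355']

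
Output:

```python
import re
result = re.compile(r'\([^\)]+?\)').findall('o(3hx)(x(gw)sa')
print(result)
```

Walking the string: at [1:6] → '(3hx)'; at [6:12] → '(x(gw)'.
`findall` yields the raw match text (2 of them) because the pattern has no groups.

['(3hx)', '(x(gw)']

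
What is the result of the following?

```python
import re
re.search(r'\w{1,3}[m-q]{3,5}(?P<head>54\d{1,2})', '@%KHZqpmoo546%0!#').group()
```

The pattern matches 1 to 3 of a word character, then 3 to 5 of a character in [m-q]; then the literal '54', then 1 to 2 of a digit (captured as 'head').
The match spans [2:13] → 'KHZqpmoo546'.

'KHZqpmoo546'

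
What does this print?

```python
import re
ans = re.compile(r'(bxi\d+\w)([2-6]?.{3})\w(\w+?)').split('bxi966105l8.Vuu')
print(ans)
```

['', 'bxi966105l', '8.V', 'u', '']

Pattern: the literal 'bxi', then one or more of a digit, then a word character (captured); then optionally a character in [2-6], then exactly 3 of any character (captured); then a word character; then one or more of a word character (lazy) (captured).
Matches to split on: at [0:15] → 'bxi966105l8.Vuu'.
With a capturing group present, the delimiter's captured portion is kept in the result list.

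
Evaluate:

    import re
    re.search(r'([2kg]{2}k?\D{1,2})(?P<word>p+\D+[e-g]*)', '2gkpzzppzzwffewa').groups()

('2gk', 'pzzppzzwffewa')

This matches exactly 2 of one of [2kg], then optionally the literal 'k', then 1 to 2 of a non-digit (captured); then one or more of the literal 'p', then one or more of a non-digit, then zero or more of a character in [e-g] (captured as 'word').
`re.search` tries every starting position until one works.
The match spans [0:16] → '2gkpzzppzzwffewa'.
Captured: group 1 = '2gk', group 2 = 'pzzppzzwffewa'.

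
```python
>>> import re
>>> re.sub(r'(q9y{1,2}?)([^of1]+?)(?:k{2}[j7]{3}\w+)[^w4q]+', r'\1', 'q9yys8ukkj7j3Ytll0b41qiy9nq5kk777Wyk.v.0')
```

'q9y'

The pattern matches the literal 'q9', then 1 to 2 of a literal 'y' (lazy) (captured); then one or more of any character except [of1] (lazy) (captured); then exactly 2 of the literal 'k', then exactly 3 of one of [j7], then one or more of a word character (non-capturing group); then one or more of any character except [w4q].
The `?` after the quantifier makes it lazy — it takes as little as possible before letting the rest of the pattern try.
Matches: at [0:40] → 'q9yys8ukkj7j3Ytll0b41qiy9nq5kk777Wyk.v.0'.
`\1` in the replacement pulls in group 1's text for each match.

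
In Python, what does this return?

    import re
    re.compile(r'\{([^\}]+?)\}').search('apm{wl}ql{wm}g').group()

`search` walks the string left to right and returns the first match it finds.
The match spans [3:7] → '{wl}'.
Captured: group 1 = 'wl'.

'{wl}'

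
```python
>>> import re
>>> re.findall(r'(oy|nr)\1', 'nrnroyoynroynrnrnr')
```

The backreference `\1` re-matches whatever the first group consumed, character for character.
Matches: at [0:4] match 'nrnr', group 1 = 'nr'; at [4:8] match 'oyoy', group 1 = 'oy'; at [12:16] match 'nrnr', group 1 = 'nr'.
Because there's exactly one group, `findall` drops the full match and keeps group 1 from each hit.

['nr', 'oy', 'nr']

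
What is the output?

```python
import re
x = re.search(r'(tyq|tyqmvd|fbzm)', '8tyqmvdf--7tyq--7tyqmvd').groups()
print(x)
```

('tyq',)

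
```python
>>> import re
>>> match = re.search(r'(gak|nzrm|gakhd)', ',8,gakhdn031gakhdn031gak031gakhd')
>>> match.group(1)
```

'gak'

Alternation tries branches left to right and keeps the first one that lets the overall match succeed at that position.
`re.search` scans for the first position where the pattern succeeds.
The match spans [3:6] → 'gak'.
Captured: group 1 = 'gak'.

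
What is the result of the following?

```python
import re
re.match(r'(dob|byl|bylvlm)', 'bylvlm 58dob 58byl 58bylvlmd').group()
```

'byl'

`match` is anchored at position 0; if the pattern doesn't fit there, it returns None.
The match spans [0:3] → 'byl'.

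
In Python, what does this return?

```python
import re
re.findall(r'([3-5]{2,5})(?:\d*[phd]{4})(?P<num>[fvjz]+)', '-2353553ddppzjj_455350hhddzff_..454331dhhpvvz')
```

The pattern matches 2 to 5 of a character in [3-5] (captured); then zero or more of a digit, then exactly 4 of one of [phd] (non-capturing group); then one or more of one of [fvjz] (captured as 'num').
Walking the string: at [2:15] match '353553ddppzjj', groups = ('35355', 'zjj'); at [16:29] match '455350hhddzff', groups = ('45535', 'zff'); at [32:45] match '454331dhhpvvz', groups = ('45433', 'vvz').
With 2 capturing groups, `findall` returns a 2-tuple per match.

[('35355', 'zjj'), ('45535', 'zff'), ('45433', 'vvz')]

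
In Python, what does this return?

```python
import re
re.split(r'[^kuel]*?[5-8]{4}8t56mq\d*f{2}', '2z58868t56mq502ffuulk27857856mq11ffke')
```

['', 'uulk27857856mq11ffke']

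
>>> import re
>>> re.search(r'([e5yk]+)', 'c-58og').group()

'5'

Pattern: one or more of one of [e5yk] (captured).
`re.search` scans for the first position where the pattern succeeds.
The match spans [2:3] → '5'.
Captured: group 1 = '5'.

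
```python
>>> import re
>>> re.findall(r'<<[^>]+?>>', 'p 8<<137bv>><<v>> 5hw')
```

No capturing groups, so `findall` returns the 2 full match strings.

['<<137bv>>', '<<v>>']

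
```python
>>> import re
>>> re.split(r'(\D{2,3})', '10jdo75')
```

['10', 'jdo', '75']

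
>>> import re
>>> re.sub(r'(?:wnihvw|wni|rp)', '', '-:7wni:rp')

'-:7:'

Matches: at [3:6] → 'wni'; at [7:9] → 'rp'.
Each match is replaced by ''.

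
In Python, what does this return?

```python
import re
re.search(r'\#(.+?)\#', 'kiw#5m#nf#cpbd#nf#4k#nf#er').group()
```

'#5m#'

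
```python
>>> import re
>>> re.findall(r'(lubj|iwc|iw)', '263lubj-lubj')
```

['lubj', 'lubj']

With a single group, `findall` returns only what that group captured — 2 items.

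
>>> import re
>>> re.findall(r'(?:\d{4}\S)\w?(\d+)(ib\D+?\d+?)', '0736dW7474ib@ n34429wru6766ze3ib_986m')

Pattern: exactly 4 of a digit, then a non-whitespace character (non-capturing group); then optionally a word character; then one or more of a digit (captured); then the literal 'ib', then one or more of a non-digit (lazy), then one or more of a digit (lazy) (captured).
Scanning left to right: at [0:16] match '0736dW7474ib@ n3', groups = ('7474', 'ib@ n3'); at [23:34] match '6766ze3ib_9', groups = ('3', 'ib_9').
2 groups means each result is a tuple of 2 captured strings — 2 here.

[('7474', 'ib@ n3'), ('3', 'ib_9')]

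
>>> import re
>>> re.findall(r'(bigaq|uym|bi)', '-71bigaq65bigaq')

['bigaq', 'bigaq']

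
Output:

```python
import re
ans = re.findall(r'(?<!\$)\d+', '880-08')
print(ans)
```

Because the assertion is negative and zero-width, positions next to the forbidden text are skipped.
Matches: at [0:3] → '880'; at [4:6] → '08'.
Since nothing is captured, `findall` lists the 2 matched substrings directly.

['880', '08']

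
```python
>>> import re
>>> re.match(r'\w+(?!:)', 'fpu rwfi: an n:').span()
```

(0, 3)

`re.match` only tries the pattern at the start of the string.
The match spans [0:3] → 'fpu'.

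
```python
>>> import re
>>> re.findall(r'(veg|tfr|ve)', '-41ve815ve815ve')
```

['ve', 've', 've']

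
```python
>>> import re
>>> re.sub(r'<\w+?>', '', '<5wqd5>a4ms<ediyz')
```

'a4ms<ediyz'

Matches: at [0:7] → '<5wqd5>'.
Each match is replaced by ''.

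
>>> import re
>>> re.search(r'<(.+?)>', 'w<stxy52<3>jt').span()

Unlike `match`, `search` isn't anchored — it looks for the pattern anywhere in the string.
The match spans [1:11] → '<stxy52<3>'.
Captured: group 1 = 'stxy52<3'.

(1, 11)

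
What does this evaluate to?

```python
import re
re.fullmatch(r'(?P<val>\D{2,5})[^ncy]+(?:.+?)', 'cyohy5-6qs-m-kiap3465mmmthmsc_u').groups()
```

The match spans [0:31] → 'cyohy5-6qs-m-kiap3465mmmthmsc_u'.
Captured: group 1 = 'cyohy'.

('cyohy',)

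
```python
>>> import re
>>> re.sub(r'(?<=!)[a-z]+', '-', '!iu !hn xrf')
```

'!- !- xrf'

Lookahead/lookbehind check context without consuming it, so the matched span excludes the asserted characters.
`sub` substitutes '-' at each match site.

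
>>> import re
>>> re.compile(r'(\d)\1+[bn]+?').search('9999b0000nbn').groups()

After group 1 captures some text, `\1` only succeeds where that same text appears again.
`re.search` scans for the first position where the pattern succeeds.
The match spans [0:5] → '9999b'.
Captured: group 1 = '9'.

('9',)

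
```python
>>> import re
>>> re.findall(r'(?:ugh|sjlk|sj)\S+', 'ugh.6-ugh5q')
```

['ugh.6-ugh5q']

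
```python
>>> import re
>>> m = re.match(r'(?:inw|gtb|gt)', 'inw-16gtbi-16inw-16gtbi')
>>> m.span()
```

(0, 3)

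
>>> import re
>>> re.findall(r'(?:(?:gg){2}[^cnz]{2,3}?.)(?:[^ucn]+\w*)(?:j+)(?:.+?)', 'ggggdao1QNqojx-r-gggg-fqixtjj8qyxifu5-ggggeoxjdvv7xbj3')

The pattern matches the literal 'gg' repeated 2 times, then 2 to 3 of any character except [cnz] (lazy), then any character (non-capturing group); then one or more of any character except [ucn], then zero or more of a word character (non-capturing group); then one or more of a literal 'j' (non-capturing group); then one or more of any character (lazy) (non-capturing group).
`findall` yields the raw match text (2 of them) because the pattern has no groups.

['ggggdao1QNqojx-r-gggg-fqixtjj8', 'ggggeoxjdvv7xbj3']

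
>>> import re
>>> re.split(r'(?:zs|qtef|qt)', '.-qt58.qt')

['.-', '58.', '']

Matches to split on: at [2:4] → 'qt'; at [7:9] → 'qt'.
The string is cut at each match, leaving 3 pieces.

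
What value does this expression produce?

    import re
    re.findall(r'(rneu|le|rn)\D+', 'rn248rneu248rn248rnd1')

Walking the string: at [5:9] match 'rneu', group 1 = 'rn'; at [17:20] match 'rnd', group 1 = 'rn'.
`findall` collects group 1 from each match (2 total).

['rn', 'rn']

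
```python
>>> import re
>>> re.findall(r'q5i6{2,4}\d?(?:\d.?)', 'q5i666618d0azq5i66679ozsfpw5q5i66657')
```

Pattern: the literal 'q5i', then 2 to 4 of the literal '6', then optionally a digit; then a digit, then optionally any character (non-capturing group).
Scanning left to right: at [0:10] → 'q5i666618d'; at [13:22] → 'q5i66679o'; at [28:36] → 'q5i66657'.
Since nothing is captured, `findall` lists the 3 matched substrings directly.

['q5i666618d', 'q5i66679o', 'q5i66657']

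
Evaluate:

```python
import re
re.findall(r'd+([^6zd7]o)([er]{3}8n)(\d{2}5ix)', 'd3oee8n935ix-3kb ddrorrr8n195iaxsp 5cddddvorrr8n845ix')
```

[('vo', 'rrr8n', '845ix')]

The pattern matches one or more of a literal 'd'; then any character except [6zd7], then a literal 'o' (captured); then exactly 3 of one of [er], then the literal '8n' (captured); then exactly 2 of a digit, then the literal '5ix' (captured).
Multiple groups make `findall` return tuples — one 3-tuple for the one match.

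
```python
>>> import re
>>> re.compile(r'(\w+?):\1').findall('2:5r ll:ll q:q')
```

A backreference is literal: `\1` must see the identical characters the first group matched.
Matches: at [5:10] match 'll:ll', group 1 = 'll'; at [11:14] match 'q:q', group 1 = 'q'.
Because there's exactly one group, `findall` drops the full match and keeps group 1 from each hit.

['ll', 'q']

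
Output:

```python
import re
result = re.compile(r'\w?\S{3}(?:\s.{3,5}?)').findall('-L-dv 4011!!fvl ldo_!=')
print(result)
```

The pattern matches optionally a word character, then exactly 3 of a non-whitespace character; then whitespace, then 3 to 5 of any character (lazy) (non-capturing group).
Scanning left to right: at [1:9] → 'L-dv 401'; at [12:19] → 'fvl ldo'.
`findall` yields the raw match text (2 of them) because the pattern has no groups.

['L-dv 401', 'fvl ldo']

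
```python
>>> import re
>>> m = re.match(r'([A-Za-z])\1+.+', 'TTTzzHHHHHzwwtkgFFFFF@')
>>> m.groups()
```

The backreference `\1` re-matches whatever the first group consumed, character for character.
`match` is anchored at position 0; if the pattern doesn't fit there, it returns None.
The match spans [0:22] → 'TTTzzHHHHHzwwtkgFFFFF@'.
Captured: group 1 = 'T'.

('T',)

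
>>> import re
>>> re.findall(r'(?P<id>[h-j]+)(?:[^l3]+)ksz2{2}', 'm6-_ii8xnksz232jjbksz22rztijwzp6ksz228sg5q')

['jj']

Pattern: one or more of a character in [h-j] (captured as 'id'); then one or more of any character except [l3] (non-capturing group); then the literal 'ksz', then exactly 2 of the literal '2'.
Walking the string: at [15:37] match 'jjbksz22rztijwzp6ksz22', group 1 = 'jj'.
With a single group, `findall` returns only what that group captured — 1 item.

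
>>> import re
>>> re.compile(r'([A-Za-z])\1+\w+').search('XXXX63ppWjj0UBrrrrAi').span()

The backreference `\1` re-matches whatever the first group consumed, character for character.
Unlike `match`, `search` isn't anchored — it looks for the pattern anywhere in the string.
The match spans [0:20] → 'XXXX63ppWjj0UBrrrrAi'.
Captured: group 1 = 'X'.

(0, 20)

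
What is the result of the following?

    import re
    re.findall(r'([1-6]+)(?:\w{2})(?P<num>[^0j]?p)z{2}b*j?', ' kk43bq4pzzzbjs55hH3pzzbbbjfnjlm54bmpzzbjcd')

[('43', '4p'), ('55', '3p'), ('54', 'p')]

`findall` packs the 2 group values into a tuple for every match.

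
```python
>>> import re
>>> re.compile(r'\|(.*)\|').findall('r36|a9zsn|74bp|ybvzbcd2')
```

Matches: at [3:15] match '|a9zsn|74bp|', group 1 = 'a9zsn|74bp'.
`findall` collects group 1 from the one match (1 total).

['a9zsn|74bp']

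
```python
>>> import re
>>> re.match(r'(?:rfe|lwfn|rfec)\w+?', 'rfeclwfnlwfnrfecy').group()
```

`|` is ordered: at each position the engine commits to the first alternative that works.
`re.match` only tries the pattern at the start of the string.
The match spans [0:4] → 'rfec'.

'rfec'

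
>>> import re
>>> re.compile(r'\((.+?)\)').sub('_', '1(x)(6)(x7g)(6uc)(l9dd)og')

A non-greedy quantifier consumes as few characters as it can — just enough that the remainder of the pattern still matches from where it stops; whatever follows it matches normally.
Each match is replaced by '_'.

'1_____og'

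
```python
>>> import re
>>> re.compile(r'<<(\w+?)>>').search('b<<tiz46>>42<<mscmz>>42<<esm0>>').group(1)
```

'tiz46'

The match spans [1:10] → '<<tiz46>>'.
Captured: group 1 = 'tiz46'.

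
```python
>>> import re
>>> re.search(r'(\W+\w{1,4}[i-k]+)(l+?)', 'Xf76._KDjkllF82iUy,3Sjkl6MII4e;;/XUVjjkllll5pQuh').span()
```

(4, 11)

Pattern: one or more of a non-word character, then 1 to 4 of a word character, then one or more of a character in [i-k] (captured); then one or more of a literal 'l' (lazy) (captured).
`re.search` tries every starting position until one works.
The match spans [4:11] → '._KDjkl'.
Captured: group 1 = '._KDjk', group 2 = 'l'.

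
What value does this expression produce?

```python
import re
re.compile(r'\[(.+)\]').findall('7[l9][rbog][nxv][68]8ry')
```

Walking the string: at [1:20] match '[l9][rbog][nxv][68]', group 1 = 'l9][rbog][nxv][68'.
One capturing group, so `findall` returns just the captured substring from the one match — 1 in all.

['l9][rbog][nxv][68']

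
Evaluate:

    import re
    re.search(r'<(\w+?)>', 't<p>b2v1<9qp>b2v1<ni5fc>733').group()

The match spans [1:4] → '<p>'.

'<p>'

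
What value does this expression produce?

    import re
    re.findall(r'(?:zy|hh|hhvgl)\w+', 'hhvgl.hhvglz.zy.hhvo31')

With no groups in the pattern, `findall` gives back each whole match — 3 here.

['hhvgl', 'hhvglz', 'hhvo31']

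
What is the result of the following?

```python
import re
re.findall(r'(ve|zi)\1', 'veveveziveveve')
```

`\1` is not a pattern — it's the concrete string captured by group 1, re-applied verbatim.
Walking the string: at [0:4] match 'veve', group 1 = 've'; at [8:12] match 'veve', group 1 = 've'.
`findall` collects group 1 from each match (2 total).

['ve', 've']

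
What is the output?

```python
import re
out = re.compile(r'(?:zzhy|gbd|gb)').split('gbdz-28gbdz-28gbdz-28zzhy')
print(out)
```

['', 'z-28', 'z-28', 'z-28', '']

Alternation isn't longest-match — the leftmost alternative that fits at this position is chosen.
Matches to split on: at [0:3] → 'gbd'; at [7:10] → 'gbd'; at [14:17] → 'gbd'; at [21:25] → 'zzhy'.
Splitting on the pattern gives 5 pieces.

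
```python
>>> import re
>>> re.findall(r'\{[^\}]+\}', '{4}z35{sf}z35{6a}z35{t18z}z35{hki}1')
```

['{4}', '{sf}', '{6a}', '{t18z}', '{hki}']

Since nothing is captured, `findall` lists the 5 matched substrings directly.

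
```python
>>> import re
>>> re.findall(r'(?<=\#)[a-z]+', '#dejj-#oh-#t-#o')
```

['dejj', 'oh', 't', 'o']

The positive lookaround only admits positions where the adjacent text matches; those characters stay outside the span.
Since nothing is captured, `findall` lists the 4 matched substrings directly.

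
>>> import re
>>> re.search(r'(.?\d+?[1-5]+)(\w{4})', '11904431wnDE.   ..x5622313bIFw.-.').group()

'11904431wnDE'

The pattern matches optionally any character, then one or more of a digit (lazy), then one or more of a character in [1-5] (captured); then exactly 4 of a word character (captured).
Unlike `match`, `search` isn't anchored — it looks for the pattern anywhere in the string.
The match spans [0:12] → '11904431wnDE'.
Captured: group 1 = '11904431', group 2 = 'wnDE'.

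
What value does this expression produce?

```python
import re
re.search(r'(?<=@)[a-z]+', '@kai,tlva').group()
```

'kai'

The lookaround is zero-width — it requires the adjacent text to match without consuming it, so the asserted text isn't part of the match.
`re.search` scans for the first position where the pattern succeeds.
The match spans [1:4] → 'kai'.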